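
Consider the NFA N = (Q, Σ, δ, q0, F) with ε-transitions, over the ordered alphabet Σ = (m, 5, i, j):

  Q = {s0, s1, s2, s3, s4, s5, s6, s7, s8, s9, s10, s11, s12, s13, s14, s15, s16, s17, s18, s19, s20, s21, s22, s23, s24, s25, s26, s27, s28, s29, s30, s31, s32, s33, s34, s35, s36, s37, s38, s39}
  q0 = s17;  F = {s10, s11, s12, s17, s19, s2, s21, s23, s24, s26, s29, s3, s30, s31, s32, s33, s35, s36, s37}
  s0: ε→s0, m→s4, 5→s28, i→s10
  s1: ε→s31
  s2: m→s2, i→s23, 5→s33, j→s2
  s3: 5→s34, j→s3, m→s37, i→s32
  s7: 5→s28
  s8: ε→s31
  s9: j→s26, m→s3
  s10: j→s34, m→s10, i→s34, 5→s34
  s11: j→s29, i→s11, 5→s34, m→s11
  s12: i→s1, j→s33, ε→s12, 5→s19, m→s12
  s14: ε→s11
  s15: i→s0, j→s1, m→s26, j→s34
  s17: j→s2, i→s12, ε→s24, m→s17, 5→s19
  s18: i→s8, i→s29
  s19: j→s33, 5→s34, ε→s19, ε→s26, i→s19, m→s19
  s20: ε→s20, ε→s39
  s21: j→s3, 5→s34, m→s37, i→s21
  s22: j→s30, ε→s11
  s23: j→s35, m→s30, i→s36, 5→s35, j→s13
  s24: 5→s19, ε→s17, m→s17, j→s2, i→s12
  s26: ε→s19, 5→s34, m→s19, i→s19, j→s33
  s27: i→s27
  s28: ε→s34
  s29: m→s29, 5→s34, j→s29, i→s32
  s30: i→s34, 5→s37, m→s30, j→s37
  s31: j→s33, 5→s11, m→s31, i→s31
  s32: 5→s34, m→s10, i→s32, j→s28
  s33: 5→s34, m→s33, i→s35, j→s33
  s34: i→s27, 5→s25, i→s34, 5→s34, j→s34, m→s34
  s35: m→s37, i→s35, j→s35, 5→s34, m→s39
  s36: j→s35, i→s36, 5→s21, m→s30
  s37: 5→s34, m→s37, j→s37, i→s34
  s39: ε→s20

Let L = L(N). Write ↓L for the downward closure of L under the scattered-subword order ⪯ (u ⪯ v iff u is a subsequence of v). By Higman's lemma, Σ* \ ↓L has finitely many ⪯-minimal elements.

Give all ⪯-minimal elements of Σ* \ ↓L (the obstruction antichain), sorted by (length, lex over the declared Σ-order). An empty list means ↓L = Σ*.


min(Σ*\↓L) = [55, ij5, jimi, ii5jij].

|Q|=40, |F|=19, |δ|=113 (15 ε).
min D↑ (18 st, q0=0, F={4}): 0:m→0,5→1,i→2,j→3 1:m→1,5→4,i→1,j→5 2:m→2,5→1,i→6,j→5 3:m→3,5→5,i→7,j→3 4:m→4,5→4,i→4,j→4 5:m→5,5→4,i→8,j→5 6:m→6,5→9,i→6,j→5 7:m→10,5→8,i→11,j→8 8:m→12,5→4,i→8,j→8 9:m→9,5→4,i→9,j→13 10:m→10,5→12,i→4,j→12 11:m→10,5→14,i→11,j→8 12:m→12,5→4,i→4,j→12 13:m→13,5→4,i→15,j→13 14:m→12,5→4,i→14,j→16 15:m→17,5→4,i→15,j→4 16:m→12,5→4,i→15,j→16 17:m→17,5→4,i→4,j→4.
'55': N↓-sim [27, 17, 3] end={s25,s27,s34} — reject; 2/2 del acc.
'ij5': |S_i|=[27, 24, 14, 3] end={s25,s27,s34} — reject; 3/3 single-dels accept.
'jimi': |S_i|=[27, 19, 16, 8, 3] end={s25,s27,s34} rej; 4/4 single-dels accept.
'ii5jij': N↓-sim [27, 24, 21, 11, 9, 6, 4] end={s25,s27,s28,s34} — reject; 6/6 single-dels accept.
4 words, ⪯-incomp.


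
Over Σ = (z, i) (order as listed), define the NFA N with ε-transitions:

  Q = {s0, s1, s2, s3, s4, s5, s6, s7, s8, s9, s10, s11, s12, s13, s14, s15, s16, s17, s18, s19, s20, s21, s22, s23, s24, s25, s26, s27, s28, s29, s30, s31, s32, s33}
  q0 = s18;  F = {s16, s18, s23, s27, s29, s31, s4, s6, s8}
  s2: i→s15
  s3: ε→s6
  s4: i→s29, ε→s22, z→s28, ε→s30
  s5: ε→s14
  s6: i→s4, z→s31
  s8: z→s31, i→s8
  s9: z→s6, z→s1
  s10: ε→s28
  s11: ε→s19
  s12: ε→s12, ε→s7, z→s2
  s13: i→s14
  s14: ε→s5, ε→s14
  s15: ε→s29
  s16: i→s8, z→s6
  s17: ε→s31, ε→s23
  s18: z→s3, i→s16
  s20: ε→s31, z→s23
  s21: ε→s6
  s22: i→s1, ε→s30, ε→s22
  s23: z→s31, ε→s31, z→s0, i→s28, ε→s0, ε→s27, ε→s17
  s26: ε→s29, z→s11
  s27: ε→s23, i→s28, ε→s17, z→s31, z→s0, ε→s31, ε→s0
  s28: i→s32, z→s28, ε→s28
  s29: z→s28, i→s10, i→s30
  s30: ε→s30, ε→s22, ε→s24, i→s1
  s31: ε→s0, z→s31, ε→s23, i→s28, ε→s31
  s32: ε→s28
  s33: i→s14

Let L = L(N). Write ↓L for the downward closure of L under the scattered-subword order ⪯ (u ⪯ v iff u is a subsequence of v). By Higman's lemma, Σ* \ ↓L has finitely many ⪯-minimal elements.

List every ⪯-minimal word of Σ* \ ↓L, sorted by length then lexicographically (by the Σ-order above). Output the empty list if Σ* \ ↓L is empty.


min(Σ*\↓L) = [zzi, ziz, ziii, iizi].

|Q|=34, |F|=9, |δ|=67 (34 ε).
min D↑ (8 st, q0=0, F={6}): 0:z→1,i→2 1:z→3,i→4 2:z→1,i→5 3:z→3,i→6 4:z→6,i→7 5:z→3,i→5 6:z→6,i→6 7:z→6,i→6.
'zzi': |S_i|=[19, 16, 7, 2] end={s28,s32} rej; 3/3 single-dels accept.
'ziz': run [19, 16, 9, 2] end={s28,s32} ∉↓L; 3/3 deletions ∈↓L.
'ziii': run [19, 16, 9, 8, 7] end={s1,s10,s22,s24,s28,s30,s32} rej; 4/4 del acc.
'iizi': |S_i|=[19, 17, 15, 7, 2] end={s28,s32} rej; 4/4 single-dels accept.
4 minimals (antichain).


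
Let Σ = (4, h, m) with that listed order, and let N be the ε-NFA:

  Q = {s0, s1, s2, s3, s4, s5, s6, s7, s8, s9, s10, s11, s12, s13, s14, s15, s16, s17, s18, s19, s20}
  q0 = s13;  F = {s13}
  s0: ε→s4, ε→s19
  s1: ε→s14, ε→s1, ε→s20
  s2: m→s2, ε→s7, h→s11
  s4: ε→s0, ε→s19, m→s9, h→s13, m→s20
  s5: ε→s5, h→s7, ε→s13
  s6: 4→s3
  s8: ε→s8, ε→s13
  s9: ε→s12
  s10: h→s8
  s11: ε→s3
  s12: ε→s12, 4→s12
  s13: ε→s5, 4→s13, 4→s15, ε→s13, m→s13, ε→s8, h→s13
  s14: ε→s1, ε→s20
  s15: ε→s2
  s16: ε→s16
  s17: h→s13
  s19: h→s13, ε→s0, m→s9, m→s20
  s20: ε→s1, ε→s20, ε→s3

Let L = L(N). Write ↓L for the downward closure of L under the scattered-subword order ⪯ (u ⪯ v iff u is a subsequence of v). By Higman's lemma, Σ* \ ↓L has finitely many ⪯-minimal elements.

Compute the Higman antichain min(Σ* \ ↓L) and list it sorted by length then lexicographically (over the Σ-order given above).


|Q|=21, |F|=1, |δ|=43 (26 ε).
min D↑ (1 st, q0=0, F={}): 0:4→0,h→0,m→0 [Hopcroft].
L(D↑) = ∅ ⇒ ↓L = Σ*.

A = [].


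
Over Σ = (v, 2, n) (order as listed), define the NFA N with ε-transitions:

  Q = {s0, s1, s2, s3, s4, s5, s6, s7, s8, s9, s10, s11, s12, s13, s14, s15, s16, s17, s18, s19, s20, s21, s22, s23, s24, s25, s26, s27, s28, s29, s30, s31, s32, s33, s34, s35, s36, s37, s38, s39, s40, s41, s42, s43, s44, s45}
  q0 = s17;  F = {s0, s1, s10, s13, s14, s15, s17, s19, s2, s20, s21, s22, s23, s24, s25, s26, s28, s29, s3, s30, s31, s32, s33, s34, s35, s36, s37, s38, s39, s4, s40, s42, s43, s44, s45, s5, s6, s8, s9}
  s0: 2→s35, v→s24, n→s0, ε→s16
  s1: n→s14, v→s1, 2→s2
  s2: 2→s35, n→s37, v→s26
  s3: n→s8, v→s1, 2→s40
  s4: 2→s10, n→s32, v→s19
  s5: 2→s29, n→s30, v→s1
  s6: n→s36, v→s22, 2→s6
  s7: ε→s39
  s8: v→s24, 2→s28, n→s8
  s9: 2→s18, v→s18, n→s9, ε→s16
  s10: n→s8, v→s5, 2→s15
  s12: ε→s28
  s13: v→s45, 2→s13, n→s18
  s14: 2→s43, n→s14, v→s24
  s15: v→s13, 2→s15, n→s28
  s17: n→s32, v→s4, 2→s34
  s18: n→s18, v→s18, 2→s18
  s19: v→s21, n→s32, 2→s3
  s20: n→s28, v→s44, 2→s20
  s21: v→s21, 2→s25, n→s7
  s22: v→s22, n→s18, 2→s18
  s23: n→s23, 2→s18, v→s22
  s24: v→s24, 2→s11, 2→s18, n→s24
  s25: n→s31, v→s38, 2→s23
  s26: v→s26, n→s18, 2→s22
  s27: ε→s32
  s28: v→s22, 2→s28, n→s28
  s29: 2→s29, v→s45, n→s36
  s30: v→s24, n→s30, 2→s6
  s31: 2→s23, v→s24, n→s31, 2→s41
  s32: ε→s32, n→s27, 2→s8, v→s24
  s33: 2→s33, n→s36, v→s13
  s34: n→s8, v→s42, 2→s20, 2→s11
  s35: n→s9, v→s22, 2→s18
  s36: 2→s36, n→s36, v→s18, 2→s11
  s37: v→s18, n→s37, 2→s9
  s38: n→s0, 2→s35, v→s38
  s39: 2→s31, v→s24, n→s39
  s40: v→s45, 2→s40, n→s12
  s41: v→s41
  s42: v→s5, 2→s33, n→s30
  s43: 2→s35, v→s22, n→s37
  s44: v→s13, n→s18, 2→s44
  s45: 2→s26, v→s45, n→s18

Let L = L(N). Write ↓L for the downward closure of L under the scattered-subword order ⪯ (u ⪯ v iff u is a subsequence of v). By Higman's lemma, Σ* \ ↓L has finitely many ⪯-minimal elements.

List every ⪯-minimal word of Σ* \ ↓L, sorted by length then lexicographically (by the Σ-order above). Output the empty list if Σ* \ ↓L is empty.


Antichain: [nv2, 22vn, 2v2nv, vvv222].

|Q|=46, |F|=39, |δ|=131 (6 ε).
min D↑ (40 st, q0=0, F={18}): 0:v→1,2→2,n→3 1:v→4,2→5,n→3 2:v→6,2→7,n→8 3:v→9,2→8,n→3 4:v→10,2→11,n→3 5:v→12,2→13,n→8 6:v→12,2→14,n→15 7:v→16,2→7,n→17 8:v→9,2→17,n→8 9:v→9,2→18,n→9 10:v→10,2→19,n→20 11:v→21,2→22,n→8 12:v→21,2→23,n→15 13:v→24,2→13,n→17 14:v→24,2→14,n→25 15:v→9,2→26,n→15 16:v→24,2→16,n→18 17:v→27,2→17,n→17 18:v→18,2→18,n→18 19:v→28,2→29,n→30 20:v→9,2→30,n→20 21:v→21,2→31,n→32 22:v→33,2→22,n→17 23:v→33,2→23,n→25 24:v→33,2→24,n→18 25:v→18,2→25,n→25 26:v→27,2→26,n→25 27:v→27,2→18,n→18 28:v→28,2→34,n→35 29:v→27,2→18,n→29 30:v→9,2→29,n→30 31:v→36,2→34,n→37 32:v→9,2→38,n→32 33:v→33,2→36,n→18 34:v→27,2→18,n→39 35:v→9,2→34,n→35 36:v→36,2→27,n→18 37:v→18,2→39,n→37 38:v→27,2→34,n→37 39:v→18,2→18,n→39 [Hopcroft].
'nv2': run [46, 24, 5, 2] end={s11,s18} rej; 3/3 del acc.
'22vn': |S_i|=[46, 38, 24, 7, 1] end={s18} — reject; 4/4 del acc.
'2v2nv': N↓-sim [46, 38, 26, 17, 6, 1] end={s18} — reject; 5/5 single-dels accept.
'vvv222': run [46, 43, 37, 23, 17, 8, 1] end={s18} rej; 6/6 deletions ∈↓L.
4 words, ⪯-incomp.


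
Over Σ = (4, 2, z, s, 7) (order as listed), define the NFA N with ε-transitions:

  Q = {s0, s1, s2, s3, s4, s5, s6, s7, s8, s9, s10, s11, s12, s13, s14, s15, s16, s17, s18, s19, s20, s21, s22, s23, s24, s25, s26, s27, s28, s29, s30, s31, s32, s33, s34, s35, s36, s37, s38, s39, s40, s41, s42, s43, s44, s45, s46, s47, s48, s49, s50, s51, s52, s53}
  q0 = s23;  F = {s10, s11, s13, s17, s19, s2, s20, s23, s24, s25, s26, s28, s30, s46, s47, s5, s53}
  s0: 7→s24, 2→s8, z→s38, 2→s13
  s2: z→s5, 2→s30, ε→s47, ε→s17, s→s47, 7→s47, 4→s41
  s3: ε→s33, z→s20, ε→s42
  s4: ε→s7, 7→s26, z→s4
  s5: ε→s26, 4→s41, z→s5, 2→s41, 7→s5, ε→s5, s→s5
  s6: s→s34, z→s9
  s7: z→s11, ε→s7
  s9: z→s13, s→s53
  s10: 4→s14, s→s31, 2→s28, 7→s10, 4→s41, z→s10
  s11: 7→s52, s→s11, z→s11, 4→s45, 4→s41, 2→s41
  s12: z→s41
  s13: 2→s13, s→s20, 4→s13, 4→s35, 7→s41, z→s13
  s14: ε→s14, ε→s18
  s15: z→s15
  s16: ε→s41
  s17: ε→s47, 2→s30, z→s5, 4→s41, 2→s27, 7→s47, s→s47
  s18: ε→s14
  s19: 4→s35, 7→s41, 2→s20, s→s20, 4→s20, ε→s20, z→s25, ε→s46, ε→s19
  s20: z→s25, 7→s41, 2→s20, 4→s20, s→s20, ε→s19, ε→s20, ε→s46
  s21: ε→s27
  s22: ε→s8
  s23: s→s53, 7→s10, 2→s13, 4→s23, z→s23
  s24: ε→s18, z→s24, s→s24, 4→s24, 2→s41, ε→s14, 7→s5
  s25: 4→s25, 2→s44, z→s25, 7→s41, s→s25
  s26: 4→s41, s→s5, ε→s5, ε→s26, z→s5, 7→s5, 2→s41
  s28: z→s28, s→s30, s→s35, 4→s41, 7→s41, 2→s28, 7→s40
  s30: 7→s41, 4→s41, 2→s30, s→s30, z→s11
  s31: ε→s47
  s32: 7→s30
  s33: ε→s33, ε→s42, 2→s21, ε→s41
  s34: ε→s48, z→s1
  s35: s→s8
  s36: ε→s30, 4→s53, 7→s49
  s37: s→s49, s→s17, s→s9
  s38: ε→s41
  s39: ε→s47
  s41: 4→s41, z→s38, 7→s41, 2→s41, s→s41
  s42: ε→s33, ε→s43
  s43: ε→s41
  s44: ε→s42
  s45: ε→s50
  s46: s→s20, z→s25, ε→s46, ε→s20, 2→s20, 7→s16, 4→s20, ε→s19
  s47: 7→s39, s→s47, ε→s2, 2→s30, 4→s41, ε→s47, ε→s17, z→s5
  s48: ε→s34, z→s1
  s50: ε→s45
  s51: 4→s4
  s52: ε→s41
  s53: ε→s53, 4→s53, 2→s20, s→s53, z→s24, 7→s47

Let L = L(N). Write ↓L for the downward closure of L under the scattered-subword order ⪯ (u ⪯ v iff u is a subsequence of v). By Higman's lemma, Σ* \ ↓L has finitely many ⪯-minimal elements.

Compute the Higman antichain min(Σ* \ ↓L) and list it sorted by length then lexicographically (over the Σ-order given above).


|Q|=54, |F|=17, |δ|=170 (48 ε).
min D↑ (13 st, q0=0, F={5}): 0:4→0,2→1,z→0,s→2,7→3 1:4→1,2→1,z→1,s→4,7→5 2:4→2,2→4,z→6,s→2,7→7 3:4→5,2→8,z→3,s→7,7→3 4:4→4,2→4,z→9,s→4,7→5 5:4→5,2→5,z→5,s→5,7→5 6:4→6,2→5,z→6,s→6,7→10 7:4→5,2→11,z→10,s→7,7→7 8:4→5,2→8,z→8,s→11,7→5 9:4→9,2→5,z→9,s→9,7→5 10:4→5,2→5,z→10,s→10,7→10 11:4→5,2→11,z→12,s→11,7→5 12:4→5,2→5,z→12,s→12,7→5 [Hopcroft].
'27': N↓-sim [36, 23, 5] end={s16,s38,s40,s41,s52} — reject; 2/2 deletions ∈↓L.
'74': run [36, 23, 6] end={s14,s18,s38,s41,s45,s50} — reject; 2/2 del acc.
'sz2': N↓-sim [36, 31, 18, 8] end={s21,s27,s33,s38,s41,s42,s43,s44} rej; 3/3 single-dels accept.
3 obstructions.

min(Σ*\↓L) = [27, 74, sz2].


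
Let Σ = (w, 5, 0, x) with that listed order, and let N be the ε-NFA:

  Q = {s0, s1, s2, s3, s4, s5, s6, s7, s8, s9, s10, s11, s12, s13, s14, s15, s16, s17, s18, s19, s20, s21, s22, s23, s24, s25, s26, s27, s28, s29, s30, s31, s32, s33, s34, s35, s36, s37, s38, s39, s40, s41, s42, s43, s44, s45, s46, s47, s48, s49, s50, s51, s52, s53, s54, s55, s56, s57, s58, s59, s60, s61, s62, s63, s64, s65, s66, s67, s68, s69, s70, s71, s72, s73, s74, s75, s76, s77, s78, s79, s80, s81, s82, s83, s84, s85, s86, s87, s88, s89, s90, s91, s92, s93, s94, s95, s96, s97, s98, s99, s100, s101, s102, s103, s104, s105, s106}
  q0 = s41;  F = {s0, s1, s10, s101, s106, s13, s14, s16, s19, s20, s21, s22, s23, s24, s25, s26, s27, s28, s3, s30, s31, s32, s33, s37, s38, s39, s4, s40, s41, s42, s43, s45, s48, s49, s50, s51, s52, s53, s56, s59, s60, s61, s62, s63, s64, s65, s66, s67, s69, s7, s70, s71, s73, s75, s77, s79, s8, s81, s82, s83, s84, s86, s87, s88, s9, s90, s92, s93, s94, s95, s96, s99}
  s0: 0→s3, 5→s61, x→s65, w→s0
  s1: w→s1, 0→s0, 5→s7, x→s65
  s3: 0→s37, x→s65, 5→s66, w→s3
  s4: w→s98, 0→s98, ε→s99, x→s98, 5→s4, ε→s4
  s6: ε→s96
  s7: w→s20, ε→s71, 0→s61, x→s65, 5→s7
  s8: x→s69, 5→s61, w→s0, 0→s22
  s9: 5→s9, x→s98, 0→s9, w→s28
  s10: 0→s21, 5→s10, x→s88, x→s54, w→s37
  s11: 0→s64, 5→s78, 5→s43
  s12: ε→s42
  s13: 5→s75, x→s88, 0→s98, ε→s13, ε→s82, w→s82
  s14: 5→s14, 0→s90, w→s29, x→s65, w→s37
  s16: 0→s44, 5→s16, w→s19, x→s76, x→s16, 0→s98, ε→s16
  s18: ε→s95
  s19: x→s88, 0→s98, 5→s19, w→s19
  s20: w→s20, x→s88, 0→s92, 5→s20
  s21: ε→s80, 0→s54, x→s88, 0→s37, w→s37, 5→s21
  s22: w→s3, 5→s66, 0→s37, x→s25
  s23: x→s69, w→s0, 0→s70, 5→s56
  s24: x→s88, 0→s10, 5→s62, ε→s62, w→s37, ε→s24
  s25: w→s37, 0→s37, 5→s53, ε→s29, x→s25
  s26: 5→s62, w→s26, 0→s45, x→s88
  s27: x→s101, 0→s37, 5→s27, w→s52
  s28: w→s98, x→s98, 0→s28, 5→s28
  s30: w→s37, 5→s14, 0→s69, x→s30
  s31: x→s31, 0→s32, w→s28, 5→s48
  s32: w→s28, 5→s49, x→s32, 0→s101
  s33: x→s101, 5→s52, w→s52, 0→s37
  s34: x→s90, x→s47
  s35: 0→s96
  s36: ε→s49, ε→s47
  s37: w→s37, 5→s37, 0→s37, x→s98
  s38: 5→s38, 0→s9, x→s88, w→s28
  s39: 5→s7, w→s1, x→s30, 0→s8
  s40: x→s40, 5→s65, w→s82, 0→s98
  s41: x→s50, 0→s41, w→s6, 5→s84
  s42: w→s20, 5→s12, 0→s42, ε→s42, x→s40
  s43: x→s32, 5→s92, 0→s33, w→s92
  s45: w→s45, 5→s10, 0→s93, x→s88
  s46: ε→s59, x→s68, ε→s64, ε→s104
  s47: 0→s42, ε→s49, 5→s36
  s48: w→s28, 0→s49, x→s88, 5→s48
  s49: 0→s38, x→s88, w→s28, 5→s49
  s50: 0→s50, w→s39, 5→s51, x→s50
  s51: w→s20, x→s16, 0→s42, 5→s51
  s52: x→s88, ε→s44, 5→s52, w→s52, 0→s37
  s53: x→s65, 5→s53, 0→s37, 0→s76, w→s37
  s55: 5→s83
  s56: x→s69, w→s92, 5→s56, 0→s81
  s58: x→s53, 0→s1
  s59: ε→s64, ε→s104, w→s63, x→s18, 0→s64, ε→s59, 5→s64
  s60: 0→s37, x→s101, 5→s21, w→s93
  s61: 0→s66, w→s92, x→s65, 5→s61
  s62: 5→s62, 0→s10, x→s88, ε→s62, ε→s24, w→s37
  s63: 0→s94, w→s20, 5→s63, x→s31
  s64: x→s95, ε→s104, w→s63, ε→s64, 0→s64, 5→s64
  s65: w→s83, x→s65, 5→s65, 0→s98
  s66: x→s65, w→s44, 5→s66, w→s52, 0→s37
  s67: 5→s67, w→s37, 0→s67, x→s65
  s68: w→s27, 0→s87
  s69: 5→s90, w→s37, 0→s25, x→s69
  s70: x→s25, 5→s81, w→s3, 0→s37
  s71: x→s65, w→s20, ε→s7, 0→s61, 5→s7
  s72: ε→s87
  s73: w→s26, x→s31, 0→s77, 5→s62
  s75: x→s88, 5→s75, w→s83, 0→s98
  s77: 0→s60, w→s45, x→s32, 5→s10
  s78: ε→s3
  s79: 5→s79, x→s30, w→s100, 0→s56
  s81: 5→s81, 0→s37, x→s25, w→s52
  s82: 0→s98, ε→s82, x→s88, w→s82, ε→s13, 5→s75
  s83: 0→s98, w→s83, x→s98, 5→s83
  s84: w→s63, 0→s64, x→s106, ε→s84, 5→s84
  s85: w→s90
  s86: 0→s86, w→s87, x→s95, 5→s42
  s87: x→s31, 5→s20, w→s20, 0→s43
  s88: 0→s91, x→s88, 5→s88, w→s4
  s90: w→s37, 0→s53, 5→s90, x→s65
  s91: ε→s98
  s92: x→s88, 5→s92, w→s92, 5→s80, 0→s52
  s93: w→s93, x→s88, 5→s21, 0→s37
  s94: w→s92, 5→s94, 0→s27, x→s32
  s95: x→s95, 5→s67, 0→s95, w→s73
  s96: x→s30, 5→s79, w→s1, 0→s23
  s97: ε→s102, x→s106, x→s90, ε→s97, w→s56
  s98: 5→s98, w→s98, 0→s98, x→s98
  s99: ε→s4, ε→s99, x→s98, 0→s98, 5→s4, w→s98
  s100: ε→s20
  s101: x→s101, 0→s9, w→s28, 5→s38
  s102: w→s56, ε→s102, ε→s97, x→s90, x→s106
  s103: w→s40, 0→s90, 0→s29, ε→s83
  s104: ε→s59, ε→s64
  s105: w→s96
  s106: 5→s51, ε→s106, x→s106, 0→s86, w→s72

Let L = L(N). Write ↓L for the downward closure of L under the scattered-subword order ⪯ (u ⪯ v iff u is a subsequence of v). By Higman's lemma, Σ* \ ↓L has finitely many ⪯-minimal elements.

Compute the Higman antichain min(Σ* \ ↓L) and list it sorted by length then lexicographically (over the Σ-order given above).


A = [wwx0, wxwx, x5x0, w000x, 5wxww, 50x5wx].

|Q|=107, |F|=72, |δ|=371 (46 ε).
min D↑ (68 st, q0=0, F={33}): 0:w→1,5→2,0→0,x→3 1:w→4,5→5,0→6,x→7 2:w→8,5→2,0→9,x→10 3:w→11,5→12,0→3,x→3 4:w→4,5→13,0→14,x→15 5:w→16,5→5,0→17,x→7 6:w→14,5→17,0→18,x→19 7:w→20,5→21,0→19,x→7 8:w→16,5→8,0→22,x→23 9:w→8,5→9,0→9,x→24 10:w→25,5→12,0→26,x→10 11:w→4,5→13,0→27,x→7 12:w→16,5→12,0→28,x→29 13:w→16,5→13,0→30,x→15 14:w→14,5→30,0→31,x→15 15:w→32,5→15,0→33,x→15 16:w→16,5→16,0→34,x→35 17:w→34,5→17,0→36,x→19 18:w→31,5→36,0→20,x→37 19:w→20,5→38,0→37,x→19 20:w→20,5→20,0→20,x→33 21:w→20,5→21,0→38,x→15 22:w→34,5→22,0→39,x→40 23:w→41,5→42,0→40,x→23 24:w→43,5→44,0→24,x→24 25:w→16,5→16,0→45,x→23 26:w→25,5→28,0→26,x→24 27:w→14,5→30,0→46,x→19 28:w→16,5→28,0→28,x→47 29:w→48,5→29,0→33,x→29 30:w→34,5→30,0→49,x→15 31:w→31,5→49,0→20,x→15 32:w→32,5→32,0→33,x→33 33:w→33,5→33,0→33,x→33 34:w→34,5→34,0→50,x→35 35:w→51,5→35,0→33,x→35 36:w→50,5→36,0→20,x→37 37:w→20,5→52,0→20,x→37 38:w→20,5→38,0→52,x→15 39:w→50,5→39,0→20,x→53 40:w→41,5→54,0→53,x→40 41:w→33,5→41,0→41,x→33 42:w→41,5→42,0→54,x→35 43:w→55,5→56,0→57,x→23 44:w→20,5→44,0→44,x→15 45:w→34,5→34,0→58,x→40 46:w→31,5→49,0→20,x→37 47:w→59,5→15,0→33,x→47 48:w→48,5→48,0→33,x→35 49:w→50,5→49,0→20,x→15 50:w→50,5→50,0→20,x→35 51:w→33,5→51,0→33,x→33 52:w→20,5→52,0→20,x→15 53:w→41,5→60,0→61,x→53 54:w→41,5→54,0→60,x→35 55:w→55,5→56,0→62,x→35 56:w→20,5→56,0→63,x→35 57:w→62,5→63,0→64,x→40 58:w→50,5→50,0→20,x→53 59:w→59,5→65,0→33,x→35 60:w→41,5→60,0→61,x→35 61:w→41,5→61,0→61,x→33 62:w→62,5→63,0→66,x→35 63:w→20,5→63,0→67,x→35 64:w→66,5→67,0→20,x→53 65:w→32,5→65,0→33,x→35 66:w→66,5→67,0→20,x→35 67:w→20,5→67,0→20,x→35 [Hopcroft].
'wwx0': |S_i|=[85, 69, 35, 8, 2] end={s91,s98} ∉↓L; 4/4 del acc.
'wxwx': |S_i|=[85, 69, 25, 7, 1] end={s98} ∉↓L; 4/4 single-dels accept.
'x5x0': run [85, 69, 42, 16, 3] end={s44,s91,s98} — reject; 4/4 deletions ∈↓L.
'w000x': N↓-sim [85, 69, 45, 30, 7, 1] end={s98} rej; 5/5 deletions ∈↓L.
'5wxww': N↓-sim [85, 73, 44, 14, 4, 1] end={s98} — reject; 5/5 deletions ∈↓L.
'50x5wx': |S_i|=[85, 73, 61, 41, 24, 6, 1] end={s98} rej; 6/6 single-dels accept.
6 minimals (antichain).


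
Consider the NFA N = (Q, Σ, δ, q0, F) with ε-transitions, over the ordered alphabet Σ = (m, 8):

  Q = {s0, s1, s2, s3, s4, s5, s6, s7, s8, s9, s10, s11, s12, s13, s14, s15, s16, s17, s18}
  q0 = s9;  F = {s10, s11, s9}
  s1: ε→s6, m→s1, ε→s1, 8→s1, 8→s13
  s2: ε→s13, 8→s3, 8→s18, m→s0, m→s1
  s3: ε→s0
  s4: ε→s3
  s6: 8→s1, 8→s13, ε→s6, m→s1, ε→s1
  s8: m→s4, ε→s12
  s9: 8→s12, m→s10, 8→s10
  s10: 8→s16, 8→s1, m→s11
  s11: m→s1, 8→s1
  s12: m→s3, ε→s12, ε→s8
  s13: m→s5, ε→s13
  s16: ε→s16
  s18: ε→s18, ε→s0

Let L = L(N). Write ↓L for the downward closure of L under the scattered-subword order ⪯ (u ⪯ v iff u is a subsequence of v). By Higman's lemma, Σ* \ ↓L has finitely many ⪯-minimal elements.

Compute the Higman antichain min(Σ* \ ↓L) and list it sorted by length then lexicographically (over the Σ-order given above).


A = [m8, 88, mmm, 8mm].

|Q|=19, |F|=3, |δ|=35 (14 ε).
min D↑ (4 st, q0=0, F={3}): 0:m→1,8→1 1:m→2,8→3 2:m→3,8→3 3:m→3,8→3.
'm8': run [13, 10, 5] end={s1,s13,s16,s5,s6} ∉↓L; 2/2 del acc.
'88': run [13, 12, 5] end={s1,s13,s16,s5,s6} ∉↓L; 2/2 del acc.
'mmm': run [13, 10, 5, 4] end={s1,s13,s5,s6} rej; 3/3 del acc.
'8mm': |S_i|=[13, 12, 8, 4] end={s1,s13,s5,s6} rej; 3/3 del acc.
4 minimals (antichain).


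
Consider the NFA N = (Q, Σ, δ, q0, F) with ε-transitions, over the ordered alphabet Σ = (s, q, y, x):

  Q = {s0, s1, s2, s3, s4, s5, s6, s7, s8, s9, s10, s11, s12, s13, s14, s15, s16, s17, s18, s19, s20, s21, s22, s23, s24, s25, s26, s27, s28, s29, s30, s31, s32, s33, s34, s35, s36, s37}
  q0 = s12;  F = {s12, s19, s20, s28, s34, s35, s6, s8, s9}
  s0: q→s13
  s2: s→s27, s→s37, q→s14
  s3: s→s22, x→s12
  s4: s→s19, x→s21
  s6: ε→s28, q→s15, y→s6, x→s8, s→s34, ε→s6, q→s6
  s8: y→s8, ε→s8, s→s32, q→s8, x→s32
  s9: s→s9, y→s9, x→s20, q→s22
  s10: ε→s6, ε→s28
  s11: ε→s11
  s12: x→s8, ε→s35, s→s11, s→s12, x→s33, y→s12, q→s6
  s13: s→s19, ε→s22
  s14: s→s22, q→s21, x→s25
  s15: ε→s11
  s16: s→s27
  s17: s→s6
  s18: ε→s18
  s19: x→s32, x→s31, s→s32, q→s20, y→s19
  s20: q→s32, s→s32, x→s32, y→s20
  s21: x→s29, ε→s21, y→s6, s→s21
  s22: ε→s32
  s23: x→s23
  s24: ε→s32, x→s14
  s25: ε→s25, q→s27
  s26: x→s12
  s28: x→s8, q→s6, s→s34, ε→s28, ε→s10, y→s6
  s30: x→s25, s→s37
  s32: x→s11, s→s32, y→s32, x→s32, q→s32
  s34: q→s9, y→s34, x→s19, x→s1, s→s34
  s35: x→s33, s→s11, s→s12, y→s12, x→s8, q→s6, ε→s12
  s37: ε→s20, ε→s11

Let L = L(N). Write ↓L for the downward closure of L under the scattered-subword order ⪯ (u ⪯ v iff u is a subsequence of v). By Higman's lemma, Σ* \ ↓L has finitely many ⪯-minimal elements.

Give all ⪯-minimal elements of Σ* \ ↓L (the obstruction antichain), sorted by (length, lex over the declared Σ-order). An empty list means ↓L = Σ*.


A = [xs, xx, qsqq].

|Q|=38, |F|=9, |δ|=90 (19 ε).
min D↑ (8 st, q0=0, F={4}): 0:s→0,q→1,y→0,x→2 1:s→3,q→1,y→1,x→2 2:s→4,q→2,y→2,x→4 3:s→3,q→5,y→3,x→6 4:s→4,q→4,y→4,x→4 5:s→5,q→4,y→5,x→7 6:s→4,q→7,y→6,x→4 7:s→4,q→4,y→7,x→4 [Hopcroft].
'xs': |S_i|=[17, 8, 2] end={s11,s32} rej; 2/2 single-dels accept.
'xx': |S_i|=[17, 8, 3] end={s11,s31,s32} rej; 2/2 deletions ∈↓L.
'qsqq': run [17, 14, 9, 5, 3] end={s11,s22,s32} — reject; 4/4 deletions ∈↓L.
3 minimals (antichain).


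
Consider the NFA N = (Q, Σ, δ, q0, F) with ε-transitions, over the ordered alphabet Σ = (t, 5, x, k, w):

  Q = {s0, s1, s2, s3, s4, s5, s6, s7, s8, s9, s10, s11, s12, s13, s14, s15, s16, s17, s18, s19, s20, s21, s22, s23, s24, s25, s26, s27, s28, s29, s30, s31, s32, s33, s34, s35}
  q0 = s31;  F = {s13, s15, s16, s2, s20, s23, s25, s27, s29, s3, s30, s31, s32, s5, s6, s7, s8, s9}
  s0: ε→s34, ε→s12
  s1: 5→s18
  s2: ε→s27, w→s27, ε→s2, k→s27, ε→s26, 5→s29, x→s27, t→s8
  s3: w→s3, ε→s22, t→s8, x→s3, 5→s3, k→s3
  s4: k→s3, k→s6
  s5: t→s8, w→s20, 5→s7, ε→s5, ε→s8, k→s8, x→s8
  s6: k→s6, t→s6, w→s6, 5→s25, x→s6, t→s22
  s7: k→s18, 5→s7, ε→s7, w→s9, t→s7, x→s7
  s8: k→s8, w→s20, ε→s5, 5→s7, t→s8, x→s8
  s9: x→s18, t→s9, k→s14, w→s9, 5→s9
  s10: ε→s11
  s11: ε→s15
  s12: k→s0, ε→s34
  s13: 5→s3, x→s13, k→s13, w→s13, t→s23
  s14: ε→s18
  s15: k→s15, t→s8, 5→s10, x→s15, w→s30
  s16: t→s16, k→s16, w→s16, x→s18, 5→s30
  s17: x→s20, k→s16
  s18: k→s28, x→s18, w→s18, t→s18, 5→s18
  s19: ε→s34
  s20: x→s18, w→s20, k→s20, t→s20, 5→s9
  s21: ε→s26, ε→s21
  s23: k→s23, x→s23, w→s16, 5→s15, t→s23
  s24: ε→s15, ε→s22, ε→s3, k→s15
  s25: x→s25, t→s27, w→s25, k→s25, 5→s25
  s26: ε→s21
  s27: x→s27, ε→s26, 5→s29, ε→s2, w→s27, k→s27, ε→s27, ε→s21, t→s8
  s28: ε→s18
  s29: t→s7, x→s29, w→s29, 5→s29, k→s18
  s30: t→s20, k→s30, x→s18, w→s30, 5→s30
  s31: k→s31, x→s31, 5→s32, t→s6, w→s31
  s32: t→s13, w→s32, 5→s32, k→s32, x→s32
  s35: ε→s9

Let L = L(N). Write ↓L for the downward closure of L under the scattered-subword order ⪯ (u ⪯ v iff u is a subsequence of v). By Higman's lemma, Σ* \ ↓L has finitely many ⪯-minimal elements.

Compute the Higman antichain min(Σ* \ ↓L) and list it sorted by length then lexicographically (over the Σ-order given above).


A = [t5t5k, 5ttwx].

|Q|=36, |F|=18, |δ|=130 (27 ε).
min D↑ (17 st, q0=0, F={14}): 0:t→1,5→2,x→0,k→0,w→0 1:t→1,5→3,x→1,k→1,w→1 2:t→4,5→2,x→2,k→2,w→2 3:t→5,5→3,x→3,k→3,w→3 4:t→6,5→7,x→4,k→4,w→4 5:t→8,5→9,x→5,k→5,w→5 6:t→6,5→10,x→6,k→6,w→11 7:t→8,5→7,x→7,k→7,w→7 8:t→8,5→12,x→8,k→8,w→13 9:t→12,5→9,x→9,k→14,w→9 10:t→8,5→10,x→10,k→10,w→15 11:t→11,5→15,x→14,k→11,w→11 12:t→12,5→12,x→12,k→14,w→16 13:t→13,5→16,x→14,k→13,w→13 14:t→14,5→14,x→14,k→14,w→14 15:t→13,5→15,x→14,k→15,w→15 16:t→16,5→16,x→14,k→14,w→16 (ε-aug+det+¬).
't5t5k': |S_i|=[26, 24, 20, 13, 6, 3] end={s14,s18,s28} rej; 5/5 single-dels accept.
'5ttwx': run [26, 24, 22, 14, 7, 2] end={s18,s28} — reject; 5/5 deletions ∈↓L.
2 minimals (antichain).


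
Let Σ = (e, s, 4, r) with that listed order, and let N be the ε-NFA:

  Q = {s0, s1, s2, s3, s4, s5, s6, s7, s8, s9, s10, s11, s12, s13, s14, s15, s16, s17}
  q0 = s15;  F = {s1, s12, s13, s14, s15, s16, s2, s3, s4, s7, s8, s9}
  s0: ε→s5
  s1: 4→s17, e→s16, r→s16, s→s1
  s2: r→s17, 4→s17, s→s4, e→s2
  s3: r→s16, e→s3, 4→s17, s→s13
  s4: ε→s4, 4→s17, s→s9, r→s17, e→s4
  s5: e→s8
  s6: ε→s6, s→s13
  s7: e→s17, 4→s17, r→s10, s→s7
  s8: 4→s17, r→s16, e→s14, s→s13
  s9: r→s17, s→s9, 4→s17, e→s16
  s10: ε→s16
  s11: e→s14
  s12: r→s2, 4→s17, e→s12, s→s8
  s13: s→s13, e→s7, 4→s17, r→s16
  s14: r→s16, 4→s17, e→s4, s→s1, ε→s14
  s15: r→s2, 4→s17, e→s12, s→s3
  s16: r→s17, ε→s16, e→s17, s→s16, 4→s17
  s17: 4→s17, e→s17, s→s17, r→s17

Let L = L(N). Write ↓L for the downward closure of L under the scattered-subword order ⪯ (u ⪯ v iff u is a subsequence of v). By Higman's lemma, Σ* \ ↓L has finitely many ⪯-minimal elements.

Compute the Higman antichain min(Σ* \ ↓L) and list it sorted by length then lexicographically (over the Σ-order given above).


|Q|=18, |F|=12, |δ|=61 (6 ε).
min D↑ (13 st, q0=0, F={3}): 0:e→1,s→2,4→3,r→4 1:e→1,s→5,4→3,r→4 2:e→2,s→6,4→3,r→7 3:e→3,s→3,4→3,r→3 4:e→4,s→8,4→3,r→3 5:e→9,s→6,4→3,r→7 6:e→10,s→6,4→3,r→7 7:e→3,s→7,4→3,r→3 8:e→8,s→11,4→3,r→3 9:e→8,s→12,4→3,r→7 10:e→3,s→10,4→3,r→7 11:e→7,s→11,4→3,r→3 12:e→7,s→12,4→3,r→7.
'4': run [14, 1] end={s17} — reject; 1/1 deletions ∈↓L.
'rr': |S_i|=[14, 6, 1] end={s17} — reject; 2/2 deletions ∈↓L.
'sre': run [14, 11, 3, 1] end={s17} ∉↓L; 3/3 del acc.
'ssee': N↓-sim [14, 11, 7, 4, 1] end={s17} ∉↓L; 4/4 deletions ∈↓L.
'eseer': |S_i|=[14, 13, 10, 8, 4, 1] end={s17} — reject; 5/5 del acc.
5 minimals (antichain).

min(Σ*\↓L) = [4, rr, sre, ssee, eseer].


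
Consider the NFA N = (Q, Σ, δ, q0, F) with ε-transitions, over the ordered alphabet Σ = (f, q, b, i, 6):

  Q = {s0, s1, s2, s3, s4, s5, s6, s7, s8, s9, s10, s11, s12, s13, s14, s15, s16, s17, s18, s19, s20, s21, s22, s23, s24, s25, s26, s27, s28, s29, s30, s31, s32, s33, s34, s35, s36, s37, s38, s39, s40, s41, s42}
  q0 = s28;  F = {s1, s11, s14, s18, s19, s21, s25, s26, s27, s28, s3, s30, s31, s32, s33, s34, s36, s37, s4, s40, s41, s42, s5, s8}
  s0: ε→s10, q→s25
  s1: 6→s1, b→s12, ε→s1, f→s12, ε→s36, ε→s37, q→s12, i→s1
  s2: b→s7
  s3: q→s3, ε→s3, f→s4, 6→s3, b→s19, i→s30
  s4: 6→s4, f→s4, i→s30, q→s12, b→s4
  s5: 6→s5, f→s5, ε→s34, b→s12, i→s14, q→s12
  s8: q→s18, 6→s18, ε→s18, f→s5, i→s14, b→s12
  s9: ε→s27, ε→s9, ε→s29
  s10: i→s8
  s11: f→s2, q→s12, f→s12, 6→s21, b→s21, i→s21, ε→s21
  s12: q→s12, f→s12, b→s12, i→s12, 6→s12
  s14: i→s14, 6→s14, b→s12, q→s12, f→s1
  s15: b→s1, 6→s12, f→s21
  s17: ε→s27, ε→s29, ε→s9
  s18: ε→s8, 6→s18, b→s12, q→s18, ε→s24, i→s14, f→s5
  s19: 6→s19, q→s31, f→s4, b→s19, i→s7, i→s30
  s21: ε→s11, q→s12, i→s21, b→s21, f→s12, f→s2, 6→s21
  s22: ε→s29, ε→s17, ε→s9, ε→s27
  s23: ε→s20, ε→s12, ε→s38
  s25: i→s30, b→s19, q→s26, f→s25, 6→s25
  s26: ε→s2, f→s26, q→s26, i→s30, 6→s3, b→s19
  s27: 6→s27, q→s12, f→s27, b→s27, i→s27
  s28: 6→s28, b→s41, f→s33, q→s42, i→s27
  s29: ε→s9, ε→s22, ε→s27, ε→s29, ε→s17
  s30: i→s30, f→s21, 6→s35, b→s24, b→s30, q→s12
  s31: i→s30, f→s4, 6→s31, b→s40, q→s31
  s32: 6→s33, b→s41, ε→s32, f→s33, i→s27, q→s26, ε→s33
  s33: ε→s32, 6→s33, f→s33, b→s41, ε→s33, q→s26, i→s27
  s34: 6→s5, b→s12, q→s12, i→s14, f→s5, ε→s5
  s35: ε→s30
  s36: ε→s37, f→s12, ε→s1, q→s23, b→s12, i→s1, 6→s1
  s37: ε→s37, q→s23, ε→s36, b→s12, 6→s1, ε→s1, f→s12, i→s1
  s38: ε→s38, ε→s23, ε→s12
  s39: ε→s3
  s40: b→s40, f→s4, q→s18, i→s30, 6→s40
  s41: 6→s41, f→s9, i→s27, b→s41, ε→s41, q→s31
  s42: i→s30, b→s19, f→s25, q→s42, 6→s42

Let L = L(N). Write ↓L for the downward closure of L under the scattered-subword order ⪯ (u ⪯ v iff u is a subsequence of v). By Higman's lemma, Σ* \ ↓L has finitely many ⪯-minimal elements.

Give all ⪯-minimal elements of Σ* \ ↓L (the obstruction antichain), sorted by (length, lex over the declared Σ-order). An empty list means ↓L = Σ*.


Antichain: [iq, bfq, qiff, fq6fq, bqbqb].

|Q|=43, |F|=24, |δ|=181 (46 ε).
min D↑ (19 st, q0=0, F={10}): 0:f→1,q→2,b→3,i→4,6→0 1:f→1,q→5,b→3,i→4,6→1 2:f→6,q→2,b→7,i→8,6→2 3:f→4,q→9,b→3,i→4,6→3 4:f→4,q→10,b→4,i→4,6→4 5:f→5,q→5,b→7,i→8,6→11 6:f→6,q→5,b→7,i→8,6→6 7:f→12,q→9,b→7,i→8,6→7 8:f→13,q→10,b→8,i→8,6→8 9:f→12,q→9,b→14,i→8,6→9 10:f→10,q→10,b→10,i→10,6→10 11:f→12,q→11,b→7,i→8,6→11 12:f→12,q→10,b→12,i→8,6→12 13:f→10,q→10,b→13,i→13,6→13 14:f→12,q→15,b→14,i→8,6→14 15:f→16,q→15,b→10,i→17,6→15 16:f→16,q→10,b→10,i→17,6→16 17:f→18,q→10,b→10,i→17,6→17 18:f→10,q→10,b→10,i→18,6→18.
'iq': |S_i|=[36, 16, 4] end={s12,s20,s23,s38} rej; 2/2 single-dels accept.
'bfq': N↓-sim [36, 29, 23, 4] end={s12,s20,s23,s38} ∉↓L; 3/3 deletions ∈↓L.
'qiff': |S_i|=[36, 27, 15, 11, 3] end={s12,s2,s7} rej; 4/4 del acc.
'fq6fq': |S_i|=[36, 34, 25, 24, 18, 4] end={s12,s20,s23,s38} ∉↓L; 5/5 single-dels accept.
'bqbqb': |S_i|=[36, 29, 22, 21, 13, 1] end={s12} rej; 5/5 single-dels accept.
5 minimals (antichain).


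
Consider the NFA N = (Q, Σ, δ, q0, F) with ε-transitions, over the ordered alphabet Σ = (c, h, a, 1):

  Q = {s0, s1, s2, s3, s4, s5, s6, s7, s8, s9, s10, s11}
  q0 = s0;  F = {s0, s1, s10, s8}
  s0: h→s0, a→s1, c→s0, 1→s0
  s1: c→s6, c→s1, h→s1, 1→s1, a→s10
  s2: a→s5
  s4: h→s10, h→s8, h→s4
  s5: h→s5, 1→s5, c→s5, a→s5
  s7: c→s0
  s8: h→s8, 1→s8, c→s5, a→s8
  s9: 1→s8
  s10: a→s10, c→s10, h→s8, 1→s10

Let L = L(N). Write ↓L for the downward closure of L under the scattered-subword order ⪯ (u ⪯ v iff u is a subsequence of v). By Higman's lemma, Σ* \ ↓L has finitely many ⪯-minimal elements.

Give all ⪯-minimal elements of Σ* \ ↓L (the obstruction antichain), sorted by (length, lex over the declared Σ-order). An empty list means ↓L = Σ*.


min(Σ*\↓L) = [aahc].

|Q|=12, |F|=4, |δ|=27 (0 ε).
min D↑ (5 st, q0=0, F={4}): 0:c→0,h→0,a→1,1→0 1:c→1,h→1,a→2,1→1 2:c→2,h→3,a→2,1→2 3:c→4,h→3,a→3,1→3 4:c→4,h→4,a→4,1→4 (ε-aug+det+¬).
'aahc': N↓-sim [6, 5, 3, 2, 1] end={s5} rej; 4/4 del acc.
1 minimals (antichain).


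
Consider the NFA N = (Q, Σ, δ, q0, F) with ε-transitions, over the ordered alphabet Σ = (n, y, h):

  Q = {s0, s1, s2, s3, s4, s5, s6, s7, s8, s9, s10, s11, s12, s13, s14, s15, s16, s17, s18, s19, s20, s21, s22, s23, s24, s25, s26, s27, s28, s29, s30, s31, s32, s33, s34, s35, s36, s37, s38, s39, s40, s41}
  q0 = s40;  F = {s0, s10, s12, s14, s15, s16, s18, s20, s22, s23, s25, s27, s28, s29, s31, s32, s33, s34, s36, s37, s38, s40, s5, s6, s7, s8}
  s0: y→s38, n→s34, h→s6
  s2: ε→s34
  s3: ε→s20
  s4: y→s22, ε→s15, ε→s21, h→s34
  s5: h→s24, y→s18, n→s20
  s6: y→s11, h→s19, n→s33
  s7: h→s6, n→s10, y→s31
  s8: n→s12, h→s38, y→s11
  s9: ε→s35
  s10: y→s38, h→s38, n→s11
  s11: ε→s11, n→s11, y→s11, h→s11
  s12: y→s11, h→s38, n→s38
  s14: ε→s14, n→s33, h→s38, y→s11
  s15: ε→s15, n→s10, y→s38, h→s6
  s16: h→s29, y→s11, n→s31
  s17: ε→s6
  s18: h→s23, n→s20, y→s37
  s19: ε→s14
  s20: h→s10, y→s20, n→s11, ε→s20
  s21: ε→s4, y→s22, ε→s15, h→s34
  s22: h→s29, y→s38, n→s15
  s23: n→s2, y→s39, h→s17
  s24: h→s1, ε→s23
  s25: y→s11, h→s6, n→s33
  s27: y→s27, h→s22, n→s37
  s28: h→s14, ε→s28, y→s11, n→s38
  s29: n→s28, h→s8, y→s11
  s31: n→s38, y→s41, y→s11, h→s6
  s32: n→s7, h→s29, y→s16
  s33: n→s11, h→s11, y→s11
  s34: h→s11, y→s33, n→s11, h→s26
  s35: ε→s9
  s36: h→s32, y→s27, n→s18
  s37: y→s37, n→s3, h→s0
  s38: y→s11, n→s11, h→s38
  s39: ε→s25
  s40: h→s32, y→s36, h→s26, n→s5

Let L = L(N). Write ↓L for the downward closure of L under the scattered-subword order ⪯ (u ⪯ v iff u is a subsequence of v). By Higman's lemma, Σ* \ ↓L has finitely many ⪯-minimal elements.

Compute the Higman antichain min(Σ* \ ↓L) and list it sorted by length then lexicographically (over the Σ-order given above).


|Q|=42, |F|=26, |δ|=106 (17 ε).
min D↑ (27 st, q0=0, F={11}): 0:n→1,y→2,h→3 1:n→4,y→5,h→6 2:n→5,y→7,h→3 3:n→8,y→9,h→10 4:n→11,y→4,h→12 5:n→4,y→13,h→6 6:n→14,y→15,h→16 7:n→13,y→7,h→17 8:n→12,y→18,h→16 9:n→18,y→11,h→10 10:n→19,y→11,h→20 11:n→11,y→11,h→11 12:n→11,y→21,h→21 13:n→4,y→13,h→22 14:n→11,y→23,h→11 15:n→23,y→11,h→16 16:n→23,y→11,h→24 17:n→25,y→21,h→10 18:n→21,y→11,h→16 19:n→21,y→11,h→24 20:n→26,y→11,h→21 21:n→11,y→11,h→21 22:n→14,y→21,h→16 23:n→11,y→11,h→11 24:n→23,y→11,h→21 25:n→12,y→21,h→16 26:n→21,y→11,h→21 (ε-aug+det+¬).
'nnn': N↓-sim [36, 28, 9, 1] end={s11} — reject; 3/3 single-dels accept.
'hyy': run [36, 28, 15, 2] end={s11,s41} — reject; 3/3 single-dels accept.
'hhy': |S_i|=[36, 28, 13, 1] end={s11} rej; 3/3 single-dels accept.
'nhnh': N↓-sim [36, 28, 17, 5, 2] end={s11,s26} rej; 4/4 single-dels accept.
'yyhyn': |S_i|=[36, 32, 25, 16, 3, 1] end={s11} rej; 5/5 deletions ∈↓L.
'hhhhn': |S_i|=[36, 28, 13, 7, 2, 1] end={s11} ∉↓L; 5/5 del acc.
6 words, ⪯-incomp.

min(Σ*\↓L) = [nnn, hyy, hhy, nhnh, yyhyn, hhhhn].


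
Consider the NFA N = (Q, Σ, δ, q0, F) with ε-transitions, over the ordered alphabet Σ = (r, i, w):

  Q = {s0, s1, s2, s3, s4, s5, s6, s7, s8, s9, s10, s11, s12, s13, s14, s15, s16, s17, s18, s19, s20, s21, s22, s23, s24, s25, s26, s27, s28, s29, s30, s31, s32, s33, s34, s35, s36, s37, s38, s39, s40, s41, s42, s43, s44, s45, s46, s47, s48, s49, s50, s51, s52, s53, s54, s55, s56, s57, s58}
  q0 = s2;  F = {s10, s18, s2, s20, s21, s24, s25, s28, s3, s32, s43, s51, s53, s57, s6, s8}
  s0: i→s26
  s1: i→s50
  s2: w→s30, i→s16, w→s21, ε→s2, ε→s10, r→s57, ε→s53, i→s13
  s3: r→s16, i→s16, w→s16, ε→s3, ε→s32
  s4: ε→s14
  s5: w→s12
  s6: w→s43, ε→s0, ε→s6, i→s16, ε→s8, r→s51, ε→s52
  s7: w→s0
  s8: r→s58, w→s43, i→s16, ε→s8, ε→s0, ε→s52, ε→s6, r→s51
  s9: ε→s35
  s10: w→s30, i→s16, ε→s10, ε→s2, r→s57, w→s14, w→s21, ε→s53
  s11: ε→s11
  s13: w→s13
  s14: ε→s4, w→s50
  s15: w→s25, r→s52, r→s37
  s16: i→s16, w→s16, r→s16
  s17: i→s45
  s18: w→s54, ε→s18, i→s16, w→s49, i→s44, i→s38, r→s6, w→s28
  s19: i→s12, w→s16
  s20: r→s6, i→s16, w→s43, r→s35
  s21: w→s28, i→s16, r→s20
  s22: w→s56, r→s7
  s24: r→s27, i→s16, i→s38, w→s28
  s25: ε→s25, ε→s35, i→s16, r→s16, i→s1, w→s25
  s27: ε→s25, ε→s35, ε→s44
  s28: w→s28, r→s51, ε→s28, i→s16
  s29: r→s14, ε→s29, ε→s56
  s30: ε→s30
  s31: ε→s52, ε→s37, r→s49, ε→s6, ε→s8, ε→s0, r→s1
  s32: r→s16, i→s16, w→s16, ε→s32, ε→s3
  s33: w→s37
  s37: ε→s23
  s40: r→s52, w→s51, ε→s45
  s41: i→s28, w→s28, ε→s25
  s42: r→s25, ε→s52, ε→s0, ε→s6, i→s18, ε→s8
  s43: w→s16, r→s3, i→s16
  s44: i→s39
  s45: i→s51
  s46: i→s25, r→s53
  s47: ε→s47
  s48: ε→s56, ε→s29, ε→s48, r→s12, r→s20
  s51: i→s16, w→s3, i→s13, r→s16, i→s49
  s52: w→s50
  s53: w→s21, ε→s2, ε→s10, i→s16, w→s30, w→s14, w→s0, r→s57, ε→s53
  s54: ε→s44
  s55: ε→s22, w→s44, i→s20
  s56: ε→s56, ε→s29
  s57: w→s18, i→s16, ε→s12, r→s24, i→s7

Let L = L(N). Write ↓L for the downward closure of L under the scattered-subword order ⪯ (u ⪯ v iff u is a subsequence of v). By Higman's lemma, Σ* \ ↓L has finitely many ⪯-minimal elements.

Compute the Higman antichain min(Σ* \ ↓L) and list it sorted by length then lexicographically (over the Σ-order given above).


|Q|=59, |F|=16, |δ|=158 (56 ε).
min D↑ (13 st, q0=0, F={2}): 0:r→1,i→2,w→3 1:r→4,i→2,w→5 2:r→2,i→2,w→2 3:r→6,i→2,w→7 4:r→8,i→2,w→7 5:r→9,i→2,w→7 6:r→9,i→2,w→10 7:r→11,i→2,w→7 8:r→2,i→2,w→8 9:r→11,i→2,w→10 10:r→12,i→2,w→2 11:r→2,i→2,w→12 12:r→2,i→2,w→2.
'i': |S_i|=[36, 11] end={s0,s1,s13,s16,s26,s38,s39,s44,s49,s50,s7} ∉↓L; 1/1 del acc.
'rrrr': N↓-sim [36, 29, 23, 14, 1] end={s16} — reject; 4/4 deletions ∈↓L.
'wrww': |S_i|=[36, 28, 16, 6, 2] end={s13,s16} — reject; 4/4 deletions ∈↓L.
'wwrr': N↓-sim [36, 28, 15, 6, 1] end={s16} — reject; 4/4 single-dels accept.
4 obstructions.

Antichain: [i, rrrr, wrww, wwrr].
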